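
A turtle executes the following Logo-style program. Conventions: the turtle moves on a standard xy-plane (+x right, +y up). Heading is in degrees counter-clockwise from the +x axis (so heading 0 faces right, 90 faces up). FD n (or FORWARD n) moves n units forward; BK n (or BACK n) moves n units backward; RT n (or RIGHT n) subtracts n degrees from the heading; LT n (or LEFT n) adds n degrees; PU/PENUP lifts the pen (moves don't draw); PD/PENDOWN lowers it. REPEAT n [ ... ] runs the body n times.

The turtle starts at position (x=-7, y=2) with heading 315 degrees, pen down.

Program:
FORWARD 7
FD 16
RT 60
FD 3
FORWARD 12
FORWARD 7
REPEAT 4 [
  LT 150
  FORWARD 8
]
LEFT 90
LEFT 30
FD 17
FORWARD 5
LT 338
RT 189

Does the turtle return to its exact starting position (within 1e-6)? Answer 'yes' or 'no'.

Answer: no

Derivation:
Executing turtle program step by step:
Start: pos=(-7,2), heading=315, pen down
FD 7: (-7,2) -> (-2.05,-2.95) [heading=315, draw]
FD 16: (-2.05,-2.95) -> (9.263,-14.263) [heading=315, draw]
RT 60: heading 315 -> 255
FD 3: (9.263,-14.263) -> (8.487,-17.161) [heading=255, draw]
FD 12: (8.487,-17.161) -> (5.381,-28.752) [heading=255, draw]
FD 7: (5.381,-28.752) -> (3.569,-35.514) [heading=255, draw]
REPEAT 4 [
  -- iteration 1/4 --
  LT 150: heading 255 -> 45
  FD 8: (3.569,-35.514) -> (9.226,-29.857) [heading=45, draw]
  -- iteration 2/4 --
  LT 150: heading 45 -> 195
  FD 8: (9.226,-29.857) -> (1.499,-31.928) [heading=195, draw]
  -- iteration 3/4 --
  LT 150: heading 195 -> 345
  FD 8: (1.499,-31.928) -> (9.226,-33.998) [heading=345, draw]
  -- iteration 4/4 --
  LT 150: heading 345 -> 135
  FD 8: (9.226,-33.998) -> (3.569,-28.341) [heading=135, draw]
]
LT 90: heading 135 -> 225
LT 30: heading 225 -> 255
FD 17: (3.569,-28.341) -> (-0.83,-44.762) [heading=255, draw]
FD 5: (-0.83,-44.762) -> (-2.125,-49.592) [heading=255, draw]
LT 338: heading 255 -> 233
RT 189: heading 233 -> 44
Final: pos=(-2.125,-49.592), heading=44, 11 segment(s) drawn

Start position: (-7, 2)
Final position: (-2.125, -49.592)
Distance = 51.821; >= 1e-6 -> NOT closed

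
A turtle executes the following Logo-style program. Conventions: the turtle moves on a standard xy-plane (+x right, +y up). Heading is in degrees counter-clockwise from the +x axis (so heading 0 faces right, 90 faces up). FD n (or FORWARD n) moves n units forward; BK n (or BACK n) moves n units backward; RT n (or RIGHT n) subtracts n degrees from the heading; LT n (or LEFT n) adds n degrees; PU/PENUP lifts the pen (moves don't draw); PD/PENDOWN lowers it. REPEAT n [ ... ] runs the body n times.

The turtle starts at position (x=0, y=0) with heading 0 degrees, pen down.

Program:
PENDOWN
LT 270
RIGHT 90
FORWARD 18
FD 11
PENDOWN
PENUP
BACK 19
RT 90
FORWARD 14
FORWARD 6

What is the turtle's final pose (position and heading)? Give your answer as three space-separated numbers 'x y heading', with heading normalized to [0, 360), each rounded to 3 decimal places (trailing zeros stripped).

Answer: -10 20 90

Derivation:
Executing turtle program step by step:
Start: pos=(0,0), heading=0, pen down
PD: pen down
LT 270: heading 0 -> 270
RT 90: heading 270 -> 180
FD 18: (0,0) -> (-18,0) [heading=180, draw]
FD 11: (-18,0) -> (-29,0) [heading=180, draw]
PD: pen down
PU: pen up
BK 19: (-29,0) -> (-10,0) [heading=180, move]
RT 90: heading 180 -> 90
FD 14: (-10,0) -> (-10,14) [heading=90, move]
FD 6: (-10,14) -> (-10,20) [heading=90, move]
Final: pos=(-10,20), heading=90, 2 segment(s) drawn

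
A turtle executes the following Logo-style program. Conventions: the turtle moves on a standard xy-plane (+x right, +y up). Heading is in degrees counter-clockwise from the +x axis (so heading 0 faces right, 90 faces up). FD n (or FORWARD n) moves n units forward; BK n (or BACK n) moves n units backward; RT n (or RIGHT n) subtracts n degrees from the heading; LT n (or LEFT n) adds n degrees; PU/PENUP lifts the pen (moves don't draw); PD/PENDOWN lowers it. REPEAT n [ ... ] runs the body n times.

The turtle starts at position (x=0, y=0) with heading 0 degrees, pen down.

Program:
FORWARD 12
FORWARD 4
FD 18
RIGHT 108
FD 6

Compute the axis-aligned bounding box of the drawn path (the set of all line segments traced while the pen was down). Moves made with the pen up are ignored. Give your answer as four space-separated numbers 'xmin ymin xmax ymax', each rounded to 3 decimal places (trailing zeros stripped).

Executing turtle program step by step:
Start: pos=(0,0), heading=0, pen down
FD 12: (0,0) -> (12,0) [heading=0, draw]
FD 4: (12,0) -> (16,0) [heading=0, draw]
FD 18: (16,0) -> (34,0) [heading=0, draw]
RT 108: heading 0 -> 252
FD 6: (34,0) -> (32.146,-5.706) [heading=252, draw]
Final: pos=(32.146,-5.706), heading=252, 4 segment(s) drawn

Segment endpoints: x in {0, 12, 16, 32.146, 34}, y in {-5.706, 0}
xmin=0, ymin=-5.706, xmax=34, ymax=0

Answer: 0 -5.706 34 0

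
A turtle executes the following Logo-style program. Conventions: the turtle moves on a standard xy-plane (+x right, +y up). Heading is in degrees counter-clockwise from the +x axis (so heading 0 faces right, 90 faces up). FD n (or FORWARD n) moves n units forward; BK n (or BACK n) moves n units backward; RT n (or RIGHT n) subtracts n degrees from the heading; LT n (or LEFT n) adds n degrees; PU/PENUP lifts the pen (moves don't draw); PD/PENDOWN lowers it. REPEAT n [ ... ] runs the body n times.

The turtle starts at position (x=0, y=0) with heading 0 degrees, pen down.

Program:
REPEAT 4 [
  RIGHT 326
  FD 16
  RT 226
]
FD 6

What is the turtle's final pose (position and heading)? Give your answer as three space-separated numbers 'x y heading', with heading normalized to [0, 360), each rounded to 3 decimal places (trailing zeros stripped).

Executing turtle program step by step:
Start: pos=(0,0), heading=0, pen down
REPEAT 4 [
  -- iteration 1/4 --
  RT 326: heading 0 -> 34
  FD 16: (0,0) -> (13.265,8.947) [heading=34, draw]
  RT 226: heading 34 -> 168
  -- iteration 2/4 --
  RT 326: heading 168 -> 202
  FD 16: (13.265,8.947) -> (-1.57,2.953) [heading=202, draw]
  RT 226: heading 202 -> 336
  -- iteration 3/4 --
  RT 326: heading 336 -> 10
  FD 16: (-1.57,2.953) -> (14.187,5.732) [heading=10, draw]
  RT 226: heading 10 -> 144
  -- iteration 4/4 --
  RT 326: heading 144 -> 178
  FD 16: (14.187,5.732) -> (-1.804,6.29) [heading=178, draw]
  RT 226: heading 178 -> 312
]
FD 6: (-1.804,6.29) -> (2.211,1.831) [heading=312, draw]
Final: pos=(2.211,1.831), heading=312, 5 segment(s) drawn

Answer: 2.211 1.831 312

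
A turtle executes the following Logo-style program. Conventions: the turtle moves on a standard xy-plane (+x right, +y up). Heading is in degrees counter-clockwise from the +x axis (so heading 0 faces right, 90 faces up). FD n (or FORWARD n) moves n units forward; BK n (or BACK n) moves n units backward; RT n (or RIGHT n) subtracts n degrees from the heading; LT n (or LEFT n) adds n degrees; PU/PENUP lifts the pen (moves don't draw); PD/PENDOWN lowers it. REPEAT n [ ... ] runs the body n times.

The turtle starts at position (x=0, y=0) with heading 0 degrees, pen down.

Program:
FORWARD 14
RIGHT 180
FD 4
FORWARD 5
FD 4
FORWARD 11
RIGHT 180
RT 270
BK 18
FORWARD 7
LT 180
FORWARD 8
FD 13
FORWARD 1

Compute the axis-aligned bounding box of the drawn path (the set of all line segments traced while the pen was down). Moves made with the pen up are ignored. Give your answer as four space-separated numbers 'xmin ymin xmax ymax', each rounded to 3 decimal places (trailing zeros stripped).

Answer: -10 -33 14 0

Derivation:
Executing turtle program step by step:
Start: pos=(0,0), heading=0, pen down
FD 14: (0,0) -> (14,0) [heading=0, draw]
RT 180: heading 0 -> 180
FD 4: (14,0) -> (10,0) [heading=180, draw]
FD 5: (10,0) -> (5,0) [heading=180, draw]
FD 4: (5,0) -> (1,0) [heading=180, draw]
FD 11: (1,0) -> (-10,0) [heading=180, draw]
RT 180: heading 180 -> 0
RT 270: heading 0 -> 90
BK 18: (-10,0) -> (-10,-18) [heading=90, draw]
FD 7: (-10,-18) -> (-10,-11) [heading=90, draw]
LT 180: heading 90 -> 270
FD 8: (-10,-11) -> (-10,-19) [heading=270, draw]
FD 13: (-10,-19) -> (-10,-32) [heading=270, draw]
FD 1: (-10,-32) -> (-10,-33) [heading=270, draw]
Final: pos=(-10,-33), heading=270, 10 segment(s) drawn

Segment endpoints: x in {-10, -10, -10, -10, -10, 0, 1, 5, 10, 14}, y in {-33, -32, -19, -18, -11, 0, 0, 0, 0, 0}
xmin=-10, ymin=-33, xmax=14, ymax=0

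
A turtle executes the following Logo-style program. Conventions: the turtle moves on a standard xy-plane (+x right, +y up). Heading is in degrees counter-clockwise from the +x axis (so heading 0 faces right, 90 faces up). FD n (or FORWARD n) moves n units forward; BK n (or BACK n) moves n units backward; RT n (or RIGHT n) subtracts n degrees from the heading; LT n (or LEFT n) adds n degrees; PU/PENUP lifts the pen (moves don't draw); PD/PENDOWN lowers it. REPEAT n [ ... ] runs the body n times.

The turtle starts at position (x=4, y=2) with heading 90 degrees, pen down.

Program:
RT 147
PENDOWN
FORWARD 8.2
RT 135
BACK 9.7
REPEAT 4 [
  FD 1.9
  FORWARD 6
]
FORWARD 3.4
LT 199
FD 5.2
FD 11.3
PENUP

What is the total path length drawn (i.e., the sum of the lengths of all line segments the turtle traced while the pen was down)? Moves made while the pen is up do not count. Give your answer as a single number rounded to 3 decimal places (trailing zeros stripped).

Executing turtle program step by step:
Start: pos=(4,2), heading=90, pen down
RT 147: heading 90 -> 303
PD: pen down
FD 8.2: (4,2) -> (8.466,-4.877) [heading=303, draw]
RT 135: heading 303 -> 168
BK 9.7: (8.466,-4.877) -> (17.954,-6.894) [heading=168, draw]
REPEAT 4 [
  -- iteration 1/4 --
  FD 1.9: (17.954,-6.894) -> (16.096,-6.499) [heading=168, draw]
  FD 6: (16.096,-6.499) -> (10.227,-5.251) [heading=168, draw]
  -- iteration 2/4 --
  FD 1.9: (10.227,-5.251) -> (8.368,-4.856) [heading=168, draw]
  FD 6: (8.368,-4.856) -> (2.499,-3.609) [heading=168, draw]
  -- iteration 3/4 --
  FD 1.9: (2.499,-3.609) -> (0.641,-3.214) [heading=168, draw]
  FD 6: (0.641,-3.214) -> (-5.228,-1.966) [heading=168, draw]
  -- iteration 4/4 --
  FD 1.9: (-5.228,-1.966) -> (-7.087,-1.571) [heading=168, draw]
  FD 6: (-7.087,-1.571) -> (-12.955,-0.324) [heading=168, draw]
]
FD 3.4: (-12.955,-0.324) -> (-16.281,0.383) [heading=168, draw]
LT 199: heading 168 -> 7
FD 5.2: (-16.281,0.383) -> (-11.12,1.017) [heading=7, draw]
FD 11.3: (-11.12,1.017) -> (0.096,2.394) [heading=7, draw]
PU: pen up
Final: pos=(0.096,2.394), heading=7, 13 segment(s) drawn

Segment lengths:
  seg 1: (4,2) -> (8.466,-4.877), length = 8.2
  seg 2: (8.466,-4.877) -> (17.954,-6.894), length = 9.7
  seg 3: (17.954,-6.894) -> (16.096,-6.499), length = 1.9
  seg 4: (16.096,-6.499) -> (10.227,-5.251), length = 6
  seg 5: (10.227,-5.251) -> (8.368,-4.856), length = 1.9
  seg 6: (8.368,-4.856) -> (2.499,-3.609), length = 6
  seg 7: (2.499,-3.609) -> (0.641,-3.214), length = 1.9
  seg 8: (0.641,-3.214) -> (-5.228,-1.966), length = 6
  seg 9: (-5.228,-1.966) -> (-7.087,-1.571), length = 1.9
  seg 10: (-7.087,-1.571) -> (-12.955,-0.324), length = 6
  seg 11: (-12.955,-0.324) -> (-16.281,0.383), length = 3.4
  seg 12: (-16.281,0.383) -> (-11.12,1.017), length = 5.2
  seg 13: (-11.12,1.017) -> (0.096,2.394), length = 11.3
Total = 69.4

Answer: 69.4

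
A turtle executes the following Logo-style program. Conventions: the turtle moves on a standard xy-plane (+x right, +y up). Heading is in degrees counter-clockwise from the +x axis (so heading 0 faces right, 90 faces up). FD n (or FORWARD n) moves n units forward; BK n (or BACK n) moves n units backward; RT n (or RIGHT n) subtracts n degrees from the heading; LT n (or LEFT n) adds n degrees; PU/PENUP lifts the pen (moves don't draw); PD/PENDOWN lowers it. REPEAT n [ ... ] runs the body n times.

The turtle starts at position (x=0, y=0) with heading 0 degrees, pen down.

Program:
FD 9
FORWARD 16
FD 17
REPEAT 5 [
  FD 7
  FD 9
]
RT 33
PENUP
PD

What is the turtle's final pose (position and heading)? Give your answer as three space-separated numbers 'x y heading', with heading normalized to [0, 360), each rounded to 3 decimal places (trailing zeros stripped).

Executing turtle program step by step:
Start: pos=(0,0), heading=0, pen down
FD 9: (0,0) -> (9,0) [heading=0, draw]
FD 16: (9,0) -> (25,0) [heading=0, draw]
FD 17: (25,0) -> (42,0) [heading=0, draw]
REPEAT 5 [
  -- iteration 1/5 --
  FD 7: (42,0) -> (49,0) [heading=0, draw]
  FD 9: (49,0) -> (58,0) [heading=0, draw]
  -- iteration 2/5 --
  FD 7: (58,0) -> (65,0) [heading=0, draw]
  FD 9: (65,0) -> (74,0) [heading=0, draw]
  -- iteration 3/5 --
  FD 7: (74,0) -> (81,0) [heading=0, draw]
  FD 9: (81,0) -> (90,0) [heading=0, draw]
  -- iteration 4/5 --
  FD 7: (90,0) -> (97,0) [heading=0, draw]
  FD 9: (97,0) -> (106,0) [heading=0, draw]
  -- iteration 5/5 --
  FD 7: (106,0) -> (113,0) [heading=0, draw]
  FD 9: (113,0) -> (122,0) [heading=0, draw]
]
RT 33: heading 0 -> 327
PU: pen up
PD: pen down
Final: pos=(122,0), heading=327, 13 segment(s) drawn

Answer: 122 0 327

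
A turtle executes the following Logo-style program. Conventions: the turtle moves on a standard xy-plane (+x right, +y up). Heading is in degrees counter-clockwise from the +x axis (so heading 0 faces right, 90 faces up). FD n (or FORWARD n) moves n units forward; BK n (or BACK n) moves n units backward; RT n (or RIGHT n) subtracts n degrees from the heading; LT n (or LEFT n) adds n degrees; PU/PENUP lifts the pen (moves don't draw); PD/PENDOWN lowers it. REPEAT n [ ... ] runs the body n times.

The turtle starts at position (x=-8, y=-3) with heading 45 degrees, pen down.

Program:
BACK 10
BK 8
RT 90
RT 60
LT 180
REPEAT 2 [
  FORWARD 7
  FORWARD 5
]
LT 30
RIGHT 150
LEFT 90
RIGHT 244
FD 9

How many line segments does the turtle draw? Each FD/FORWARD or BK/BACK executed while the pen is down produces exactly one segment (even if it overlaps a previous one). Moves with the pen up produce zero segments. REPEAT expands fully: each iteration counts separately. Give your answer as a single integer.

Executing turtle program step by step:
Start: pos=(-8,-3), heading=45, pen down
BK 10: (-8,-3) -> (-15.071,-10.071) [heading=45, draw]
BK 8: (-15.071,-10.071) -> (-20.728,-15.728) [heading=45, draw]
RT 90: heading 45 -> 315
RT 60: heading 315 -> 255
LT 180: heading 255 -> 75
REPEAT 2 [
  -- iteration 1/2 --
  FD 7: (-20.728,-15.728) -> (-18.916,-8.966) [heading=75, draw]
  FD 5: (-18.916,-8.966) -> (-17.622,-4.137) [heading=75, draw]
  -- iteration 2/2 --
  FD 7: (-17.622,-4.137) -> (-15.81,2.625) [heading=75, draw]
  FD 5: (-15.81,2.625) -> (-14.516,7.454) [heading=75, draw]
]
LT 30: heading 75 -> 105
RT 150: heading 105 -> 315
LT 90: heading 315 -> 45
RT 244: heading 45 -> 161
FD 9: (-14.516,7.454) -> (-23.026,10.384) [heading=161, draw]
Final: pos=(-23.026,10.384), heading=161, 7 segment(s) drawn
Segments drawn: 7

Answer: 7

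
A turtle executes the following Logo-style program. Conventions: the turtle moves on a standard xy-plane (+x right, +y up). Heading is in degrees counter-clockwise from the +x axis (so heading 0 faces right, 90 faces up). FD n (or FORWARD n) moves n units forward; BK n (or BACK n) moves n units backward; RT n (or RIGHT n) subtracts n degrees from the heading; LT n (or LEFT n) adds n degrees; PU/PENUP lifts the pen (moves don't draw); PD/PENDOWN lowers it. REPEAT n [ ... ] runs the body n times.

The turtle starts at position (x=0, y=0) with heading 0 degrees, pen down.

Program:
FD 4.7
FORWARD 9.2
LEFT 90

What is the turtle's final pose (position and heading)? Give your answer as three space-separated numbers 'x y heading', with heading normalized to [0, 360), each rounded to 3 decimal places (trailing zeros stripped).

Executing turtle program step by step:
Start: pos=(0,0), heading=0, pen down
FD 4.7: (0,0) -> (4.7,0) [heading=0, draw]
FD 9.2: (4.7,0) -> (13.9,0) [heading=0, draw]
LT 90: heading 0 -> 90
Final: pos=(13.9,0), heading=90, 2 segment(s) drawn

Answer: 13.9 0 90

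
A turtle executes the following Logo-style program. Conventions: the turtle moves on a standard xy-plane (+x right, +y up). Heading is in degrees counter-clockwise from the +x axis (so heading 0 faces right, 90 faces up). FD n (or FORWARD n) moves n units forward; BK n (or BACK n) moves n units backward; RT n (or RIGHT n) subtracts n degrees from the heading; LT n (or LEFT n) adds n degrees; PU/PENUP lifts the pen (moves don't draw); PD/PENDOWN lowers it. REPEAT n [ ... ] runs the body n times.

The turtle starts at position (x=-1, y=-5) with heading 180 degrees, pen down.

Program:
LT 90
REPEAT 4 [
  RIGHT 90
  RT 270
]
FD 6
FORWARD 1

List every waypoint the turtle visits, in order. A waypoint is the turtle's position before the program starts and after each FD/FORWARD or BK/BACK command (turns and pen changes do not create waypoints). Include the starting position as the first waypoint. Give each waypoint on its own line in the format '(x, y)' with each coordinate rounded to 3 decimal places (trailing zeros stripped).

Executing turtle program step by step:
Start: pos=(-1,-5), heading=180, pen down
LT 90: heading 180 -> 270
REPEAT 4 [
  -- iteration 1/4 --
  RT 90: heading 270 -> 180
  RT 270: heading 180 -> 270
  -- iteration 2/4 --
  RT 90: heading 270 -> 180
  RT 270: heading 180 -> 270
  -- iteration 3/4 --
  RT 90: heading 270 -> 180
  RT 270: heading 180 -> 270
  -- iteration 4/4 --
  RT 90: heading 270 -> 180
  RT 270: heading 180 -> 270
]
FD 6: (-1,-5) -> (-1,-11) [heading=270, draw]
FD 1: (-1,-11) -> (-1,-12) [heading=270, draw]
Final: pos=(-1,-12), heading=270, 2 segment(s) drawn
Waypoints (3 total):
(-1, -5)
(-1, -11)
(-1, -12)

Answer: (-1, -5)
(-1, -11)
(-1, -12)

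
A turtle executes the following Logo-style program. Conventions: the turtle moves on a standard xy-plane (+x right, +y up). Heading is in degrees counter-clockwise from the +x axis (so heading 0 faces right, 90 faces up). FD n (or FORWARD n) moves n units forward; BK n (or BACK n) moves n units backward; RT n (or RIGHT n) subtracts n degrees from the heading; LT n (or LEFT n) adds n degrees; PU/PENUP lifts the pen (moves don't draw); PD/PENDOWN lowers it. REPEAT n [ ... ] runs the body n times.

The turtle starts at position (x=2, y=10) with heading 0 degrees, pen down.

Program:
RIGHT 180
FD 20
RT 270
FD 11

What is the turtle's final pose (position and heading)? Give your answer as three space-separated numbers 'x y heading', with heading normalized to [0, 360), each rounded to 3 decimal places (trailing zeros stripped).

Answer: -18 -1 270

Derivation:
Executing turtle program step by step:
Start: pos=(2,10), heading=0, pen down
RT 180: heading 0 -> 180
FD 20: (2,10) -> (-18,10) [heading=180, draw]
RT 270: heading 180 -> 270
FD 11: (-18,10) -> (-18,-1) [heading=270, draw]
Final: pos=(-18,-1), heading=270, 2 segment(s) drawn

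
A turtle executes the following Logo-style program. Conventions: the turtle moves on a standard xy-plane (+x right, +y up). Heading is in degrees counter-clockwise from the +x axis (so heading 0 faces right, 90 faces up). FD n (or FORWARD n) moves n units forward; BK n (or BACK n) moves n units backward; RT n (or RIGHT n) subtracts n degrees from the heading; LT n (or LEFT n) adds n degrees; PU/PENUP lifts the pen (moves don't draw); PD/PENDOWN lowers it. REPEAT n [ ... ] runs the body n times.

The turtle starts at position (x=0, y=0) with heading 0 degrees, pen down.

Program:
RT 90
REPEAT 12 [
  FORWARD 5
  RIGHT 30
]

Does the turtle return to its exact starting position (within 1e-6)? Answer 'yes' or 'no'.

Answer: yes

Derivation:
Executing turtle program step by step:
Start: pos=(0,0), heading=0, pen down
RT 90: heading 0 -> 270
REPEAT 12 [
  -- iteration 1/12 --
  FD 5: (0,0) -> (0,-5) [heading=270, draw]
  RT 30: heading 270 -> 240
  -- iteration 2/12 --
  FD 5: (0,-5) -> (-2.5,-9.33) [heading=240, draw]
  RT 30: heading 240 -> 210
  -- iteration 3/12 --
  FD 5: (-2.5,-9.33) -> (-6.83,-11.83) [heading=210, draw]
  RT 30: heading 210 -> 180
  -- iteration 4/12 --
  FD 5: (-6.83,-11.83) -> (-11.83,-11.83) [heading=180, draw]
  RT 30: heading 180 -> 150
  -- iteration 5/12 --
  FD 5: (-11.83,-11.83) -> (-16.16,-9.33) [heading=150, draw]
  RT 30: heading 150 -> 120
  -- iteration 6/12 --
  FD 5: (-16.16,-9.33) -> (-18.66,-5) [heading=120, draw]
  RT 30: heading 120 -> 90
  -- iteration 7/12 --
  FD 5: (-18.66,-5) -> (-18.66,0) [heading=90, draw]
  RT 30: heading 90 -> 60
  -- iteration 8/12 --
  FD 5: (-18.66,0) -> (-16.16,4.33) [heading=60, draw]
  RT 30: heading 60 -> 30
  -- iteration 9/12 --
  FD 5: (-16.16,4.33) -> (-11.83,6.83) [heading=30, draw]
  RT 30: heading 30 -> 0
  -- iteration 10/12 --
  FD 5: (-11.83,6.83) -> (-6.83,6.83) [heading=0, draw]
  RT 30: heading 0 -> 330
  -- iteration 11/12 --
  FD 5: (-6.83,6.83) -> (-2.5,4.33) [heading=330, draw]
  RT 30: heading 330 -> 300
  -- iteration 12/12 --
  FD 5: (-2.5,4.33) -> (0,0) [heading=300, draw]
  RT 30: heading 300 -> 270
]
Final: pos=(0,0), heading=270, 12 segment(s) drawn

Start position: (0, 0)
Final position: (0, 0)
Distance = 0; < 1e-6 -> CLOSED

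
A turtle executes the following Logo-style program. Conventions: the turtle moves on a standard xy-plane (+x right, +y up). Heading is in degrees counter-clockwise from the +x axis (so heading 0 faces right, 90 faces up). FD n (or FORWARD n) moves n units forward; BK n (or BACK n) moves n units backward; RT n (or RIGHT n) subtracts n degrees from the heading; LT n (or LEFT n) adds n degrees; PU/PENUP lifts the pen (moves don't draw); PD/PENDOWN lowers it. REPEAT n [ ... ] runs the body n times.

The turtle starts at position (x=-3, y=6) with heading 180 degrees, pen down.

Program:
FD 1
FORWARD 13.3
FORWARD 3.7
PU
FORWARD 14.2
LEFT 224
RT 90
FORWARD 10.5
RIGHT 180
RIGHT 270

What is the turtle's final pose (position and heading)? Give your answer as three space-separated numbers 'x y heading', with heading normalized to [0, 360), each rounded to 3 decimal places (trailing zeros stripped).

Answer: -27.906 -1.553 224

Derivation:
Executing turtle program step by step:
Start: pos=(-3,6), heading=180, pen down
FD 1: (-3,6) -> (-4,6) [heading=180, draw]
FD 13.3: (-4,6) -> (-17.3,6) [heading=180, draw]
FD 3.7: (-17.3,6) -> (-21,6) [heading=180, draw]
PU: pen up
FD 14.2: (-21,6) -> (-35.2,6) [heading=180, move]
LT 224: heading 180 -> 44
RT 90: heading 44 -> 314
FD 10.5: (-35.2,6) -> (-27.906,-1.553) [heading=314, move]
RT 180: heading 314 -> 134
RT 270: heading 134 -> 224
Final: pos=(-27.906,-1.553), heading=224, 3 segment(s) drawn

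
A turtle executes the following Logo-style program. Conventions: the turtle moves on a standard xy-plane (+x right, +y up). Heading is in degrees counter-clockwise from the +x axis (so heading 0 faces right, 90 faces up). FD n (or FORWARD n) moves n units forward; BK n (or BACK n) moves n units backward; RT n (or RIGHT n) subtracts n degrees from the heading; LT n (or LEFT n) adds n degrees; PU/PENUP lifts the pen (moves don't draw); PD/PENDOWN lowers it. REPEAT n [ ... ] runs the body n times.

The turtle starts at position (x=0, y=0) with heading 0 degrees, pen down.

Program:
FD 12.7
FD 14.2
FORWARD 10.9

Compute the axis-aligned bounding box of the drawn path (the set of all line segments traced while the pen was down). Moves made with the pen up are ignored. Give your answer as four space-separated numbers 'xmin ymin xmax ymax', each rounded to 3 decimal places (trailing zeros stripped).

Answer: 0 0 37.8 0

Derivation:
Executing turtle program step by step:
Start: pos=(0,0), heading=0, pen down
FD 12.7: (0,0) -> (12.7,0) [heading=0, draw]
FD 14.2: (12.7,0) -> (26.9,0) [heading=0, draw]
FD 10.9: (26.9,0) -> (37.8,0) [heading=0, draw]
Final: pos=(37.8,0), heading=0, 3 segment(s) drawn

Segment endpoints: x in {0, 12.7, 26.9, 37.8}, y in {0}
xmin=0, ymin=0, xmax=37.8, ymax=0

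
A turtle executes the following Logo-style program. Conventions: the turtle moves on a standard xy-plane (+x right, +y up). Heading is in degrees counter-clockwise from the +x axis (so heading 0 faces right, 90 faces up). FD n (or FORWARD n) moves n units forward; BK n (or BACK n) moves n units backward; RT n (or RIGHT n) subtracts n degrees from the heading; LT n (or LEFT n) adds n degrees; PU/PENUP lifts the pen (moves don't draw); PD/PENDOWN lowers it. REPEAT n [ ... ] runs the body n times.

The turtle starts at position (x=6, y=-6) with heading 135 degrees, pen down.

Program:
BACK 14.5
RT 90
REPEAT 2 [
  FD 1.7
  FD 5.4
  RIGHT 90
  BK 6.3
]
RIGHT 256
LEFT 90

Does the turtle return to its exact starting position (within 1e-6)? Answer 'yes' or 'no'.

Answer: no

Derivation:
Executing turtle program step by step:
Start: pos=(6,-6), heading=135, pen down
BK 14.5: (6,-6) -> (16.253,-16.253) [heading=135, draw]
RT 90: heading 135 -> 45
REPEAT 2 [
  -- iteration 1/2 --
  FD 1.7: (16.253,-16.253) -> (17.455,-15.051) [heading=45, draw]
  FD 5.4: (17.455,-15.051) -> (21.274,-11.233) [heading=45, draw]
  RT 90: heading 45 -> 315
  BK 6.3: (21.274,-11.233) -> (16.819,-6.778) [heading=315, draw]
  -- iteration 2/2 --
  FD 1.7: (16.819,-6.778) -> (18.021,-7.98) [heading=315, draw]
  FD 5.4: (18.021,-7.98) -> (21.839,-11.798) [heading=315, draw]
  RT 90: heading 315 -> 225
  BK 6.3: (21.839,-11.798) -> (26.294,-7.344) [heading=225, draw]
]
RT 256: heading 225 -> 329
LT 90: heading 329 -> 59
Final: pos=(26.294,-7.344), heading=59, 7 segment(s) drawn

Start position: (6, -6)
Final position: (26.294, -7.344)
Distance = 20.338; >= 1e-6 -> NOT closed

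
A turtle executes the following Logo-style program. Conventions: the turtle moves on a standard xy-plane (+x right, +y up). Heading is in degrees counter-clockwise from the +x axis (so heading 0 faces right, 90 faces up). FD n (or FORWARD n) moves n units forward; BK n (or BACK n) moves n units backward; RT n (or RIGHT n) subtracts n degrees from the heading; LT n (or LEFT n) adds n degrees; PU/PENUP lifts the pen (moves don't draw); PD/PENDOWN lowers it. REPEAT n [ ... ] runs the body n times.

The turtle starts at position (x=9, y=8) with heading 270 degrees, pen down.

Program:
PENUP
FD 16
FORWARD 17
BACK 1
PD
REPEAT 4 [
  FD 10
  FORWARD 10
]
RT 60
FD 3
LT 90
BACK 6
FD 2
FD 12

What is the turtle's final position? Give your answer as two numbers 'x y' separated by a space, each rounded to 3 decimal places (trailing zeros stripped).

Answer: 10.402 -112.428

Derivation:
Executing turtle program step by step:
Start: pos=(9,8), heading=270, pen down
PU: pen up
FD 16: (9,8) -> (9,-8) [heading=270, move]
FD 17: (9,-8) -> (9,-25) [heading=270, move]
BK 1: (9,-25) -> (9,-24) [heading=270, move]
PD: pen down
REPEAT 4 [
  -- iteration 1/4 --
  FD 10: (9,-24) -> (9,-34) [heading=270, draw]
  FD 10: (9,-34) -> (9,-44) [heading=270, draw]
  -- iteration 2/4 --
  FD 10: (9,-44) -> (9,-54) [heading=270, draw]
  FD 10: (9,-54) -> (9,-64) [heading=270, draw]
  -- iteration 3/4 --
  FD 10: (9,-64) -> (9,-74) [heading=270, draw]
  FD 10: (9,-74) -> (9,-84) [heading=270, draw]
  -- iteration 4/4 --
  FD 10: (9,-84) -> (9,-94) [heading=270, draw]
  FD 10: (9,-94) -> (9,-104) [heading=270, draw]
]
RT 60: heading 270 -> 210
FD 3: (9,-104) -> (6.402,-105.5) [heading=210, draw]
LT 90: heading 210 -> 300
BK 6: (6.402,-105.5) -> (3.402,-100.304) [heading=300, draw]
FD 2: (3.402,-100.304) -> (4.402,-102.036) [heading=300, draw]
FD 12: (4.402,-102.036) -> (10.402,-112.428) [heading=300, draw]
Final: pos=(10.402,-112.428), heading=300, 12 segment(s) drawn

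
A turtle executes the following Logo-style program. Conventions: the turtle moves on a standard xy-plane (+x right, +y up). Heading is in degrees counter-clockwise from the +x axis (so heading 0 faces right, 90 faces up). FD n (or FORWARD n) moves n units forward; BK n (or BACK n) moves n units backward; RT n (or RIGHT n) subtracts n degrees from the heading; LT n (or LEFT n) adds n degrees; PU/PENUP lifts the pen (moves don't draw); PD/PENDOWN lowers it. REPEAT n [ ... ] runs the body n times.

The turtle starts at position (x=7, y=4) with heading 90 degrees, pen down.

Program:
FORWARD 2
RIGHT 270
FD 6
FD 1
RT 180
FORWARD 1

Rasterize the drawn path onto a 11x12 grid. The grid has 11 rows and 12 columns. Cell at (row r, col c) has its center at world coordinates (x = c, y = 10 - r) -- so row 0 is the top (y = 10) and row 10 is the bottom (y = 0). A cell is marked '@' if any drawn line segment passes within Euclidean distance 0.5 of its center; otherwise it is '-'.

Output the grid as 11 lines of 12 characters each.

Segment 0: (7,4) -> (7,6)
Segment 1: (7,6) -> (1,6)
Segment 2: (1,6) -> (0,6)
Segment 3: (0,6) -> (1,6)

Answer: ------------
------------
------------
------------
@@@@@@@@----
-------@----
-------@----
------------
------------
------------
------------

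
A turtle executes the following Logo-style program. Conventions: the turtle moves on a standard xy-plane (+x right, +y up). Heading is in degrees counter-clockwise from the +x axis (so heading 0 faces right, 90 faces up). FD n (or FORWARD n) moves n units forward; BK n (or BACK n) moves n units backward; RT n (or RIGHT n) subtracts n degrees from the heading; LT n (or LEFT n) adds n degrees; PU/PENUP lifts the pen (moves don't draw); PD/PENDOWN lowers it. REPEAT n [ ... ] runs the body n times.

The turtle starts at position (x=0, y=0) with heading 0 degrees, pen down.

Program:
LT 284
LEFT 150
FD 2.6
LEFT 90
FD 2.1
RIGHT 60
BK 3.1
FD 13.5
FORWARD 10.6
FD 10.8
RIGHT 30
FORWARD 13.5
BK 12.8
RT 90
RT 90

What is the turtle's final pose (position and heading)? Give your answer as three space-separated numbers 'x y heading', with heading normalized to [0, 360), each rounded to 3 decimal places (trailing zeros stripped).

Executing turtle program step by step:
Start: pos=(0,0), heading=0, pen down
LT 284: heading 0 -> 284
LT 150: heading 284 -> 74
FD 2.6: (0,0) -> (0.717,2.499) [heading=74, draw]
LT 90: heading 74 -> 164
FD 2.1: (0.717,2.499) -> (-1.302,3.078) [heading=164, draw]
RT 60: heading 164 -> 104
BK 3.1: (-1.302,3.078) -> (-0.552,0.07) [heading=104, draw]
FD 13.5: (-0.552,0.07) -> (-3.818,13.169) [heading=104, draw]
FD 10.6: (-3.818,13.169) -> (-6.382,23.454) [heading=104, draw]
FD 10.8: (-6.382,23.454) -> (-8.995,33.934) [heading=104, draw]
RT 30: heading 104 -> 74
FD 13.5: (-8.995,33.934) -> (-5.274,46.911) [heading=74, draw]
BK 12.8: (-5.274,46.911) -> (-8.802,34.606) [heading=74, draw]
RT 90: heading 74 -> 344
RT 90: heading 344 -> 254
Final: pos=(-8.802,34.606), heading=254, 8 segment(s) drawn

Answer: -8.802 34.606 254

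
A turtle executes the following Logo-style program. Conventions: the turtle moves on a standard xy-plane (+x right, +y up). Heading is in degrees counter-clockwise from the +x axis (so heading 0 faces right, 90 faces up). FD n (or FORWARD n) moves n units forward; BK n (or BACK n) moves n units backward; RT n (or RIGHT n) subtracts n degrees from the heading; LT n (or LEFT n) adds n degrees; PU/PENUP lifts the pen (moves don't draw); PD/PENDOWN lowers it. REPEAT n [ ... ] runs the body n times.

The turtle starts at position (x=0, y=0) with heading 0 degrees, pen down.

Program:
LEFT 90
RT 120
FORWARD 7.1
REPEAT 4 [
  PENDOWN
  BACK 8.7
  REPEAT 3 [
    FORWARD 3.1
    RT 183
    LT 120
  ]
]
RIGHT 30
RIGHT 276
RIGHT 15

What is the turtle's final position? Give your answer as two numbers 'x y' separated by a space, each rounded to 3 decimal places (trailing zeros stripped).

Answer: 6.05 -6.027

Derivation:
Executing turtle program step by step:
Start: pos=(0,0), heading=0, pen down
LT 90: heading 0 -> 90
RT 120: heading 90 -> 330
FD 7.1: (0,0) -> (6.149,-3.55) [heading=330, draw]
REPEAT 4 [
  -- iteration 1/4 --
  PD: pen down
  BK 8.7: (6.149,-3.55) -> (-1.386,0.8) [heading=330, draw]
  REPEAT 3 [
    -- iteration 1/3 --
    FD 3.1: (-1.386,0.8) -> (1.299,-0.75) [heading=330, draw]
    RT 183: heading 330 -> 147
    LT 120: heading 147 -> 267
    -- iteration 2/3 --
    FD 3.1: (1.299,-0.75) -> (1.137,-3.846) [heading=267, draw]
    RT 183: heading 267 -> 84
    LT 120: heading 84 -> 204
    -- iteration 3/3 --
    FD 3.1: (1.137,-3.846) -> (-1.695,-5.107) [heading=204, draw]
    RT 183: heading 204 -> 21
    LT 120: heading 21 -> 141
  ]
  -- iteration 2/4 --
  PD: pen down
  BK 8.7: (-1.695,-5.107) -> (5.066,-10.582) [heading=141, draw]
  REPEAT 3 [
    -- iteration 1/3 --
    FD 3.1: (5.066,-10.582) -> (2.657,-8.631) [heading=141, draw]
    RT 183: heading 141 -> 318
    LT 120: heading 318 -> 78
    -- iteration 2/3 --
    FD 3.1: (2.657,-8.631) -> (3.301,-5.599) [heading=78, draw]
    RT 183: heading 78 -> 255
    LT 120: heading 255 -> 15
    -- iteration 3/3 --
    FD 3.1: (3.301,-5.599) -> (6.296,-4.796) [heading=15, draw]
    RT 183: heading 15 -> 192
    LT 120: heading 192 -> 312
  ]
  -- iteration 3/4 --
  PD: pen down
  BK 8.7: (6.296,-4.796) -> (0.474,1.669) [heading=312, draw]
  REPEAT 3 [
    -- iteration 1/3 --
    FD 3.1: (0.474,1.669) -> (2.549,-0.635) [heading=312, draw]
    RT 183: heading 312 -> 129
    LT 120: heading 129 -> 249
    -- iteration 2/3 --
    FD 3.1: (2.549,-0.635) -> (1.438,-3.529) [heading=249, draw]
    RT 183: heading 249 -> 66
    LT 120: heading 66 -> 186
    -- iteration 3/3 --
    FD 3.1: (1.438,-3.529) -> (-1.645,-3.853) [heading=186, draw]
    RT 183: heading 186 -> 3
    LT 120: heading 3 -> 123
  ]
  -- iteration 4/4 --
  PD: pen down
  BK 8.7: (-1.645,-3.853) -> (3.093,-11.149) [heading=123, draw]
  REPEAT 3 [
    -- iteration 1/3 --
    FD 3.1: (3.093,-11.149) -> (1.405,-8.549) [heading=123, draw]
    RT 183: heading 123 -> 300
    LT 120: heading 300 -> 60
    -- iteration 2/3 --
    FD 3.1: (1.405,-8.549) -> (2.955,-5.865) [heading=60, draw]
    RT 183: heading 60 -> 237
    LT 120: heading 237 -> 357
    -- iteration 3/3 --
    FD 3.1: (2.955,-5.865) -> (6.05,-6.027) [heading=357, draw]
    RT 183: heading 357 -> 174
    LT 120: heading 174 -> 294
  ]
]
RT 30: heading 294 -> 264
RT 276: heading 264 -> 348
RT 15: heading 348 -> 333
Final: pos=(6.05,-6.027), heading=333, 17 segment(s) drawn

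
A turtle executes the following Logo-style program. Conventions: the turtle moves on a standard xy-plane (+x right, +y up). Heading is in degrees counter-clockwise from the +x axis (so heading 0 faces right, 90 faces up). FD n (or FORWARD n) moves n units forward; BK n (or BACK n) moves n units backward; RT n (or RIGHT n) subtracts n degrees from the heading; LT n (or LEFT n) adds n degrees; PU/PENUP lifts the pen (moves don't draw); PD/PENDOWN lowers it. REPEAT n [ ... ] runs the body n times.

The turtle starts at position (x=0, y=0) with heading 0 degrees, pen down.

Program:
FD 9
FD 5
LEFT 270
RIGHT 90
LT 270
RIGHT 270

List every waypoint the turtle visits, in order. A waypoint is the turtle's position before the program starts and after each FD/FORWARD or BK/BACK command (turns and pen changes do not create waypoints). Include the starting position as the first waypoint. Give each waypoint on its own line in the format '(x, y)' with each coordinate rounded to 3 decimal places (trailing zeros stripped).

Answer: (0, 0)
(9, 0)
(14, 0)

Derivation:
Executing turtle program step by step:
Start: pos=(0,0), heading=0, pen down
FD 9: (0,0) -> (9,0) [heading=0, draw]
FD 5: (9,0) -> (14,0) [heading=0, draw]
LT 270: heading 0 -> 270
RT 90: heading 270 -> 180
LT 270: heading 180 -> 90
RT 270: heading 90 -> 180
Final: pos=(14,0), heading=180, 2 segment(s) drawn
Waypoints (3 total):
(0, 0)
(9, 0)
(14, 0)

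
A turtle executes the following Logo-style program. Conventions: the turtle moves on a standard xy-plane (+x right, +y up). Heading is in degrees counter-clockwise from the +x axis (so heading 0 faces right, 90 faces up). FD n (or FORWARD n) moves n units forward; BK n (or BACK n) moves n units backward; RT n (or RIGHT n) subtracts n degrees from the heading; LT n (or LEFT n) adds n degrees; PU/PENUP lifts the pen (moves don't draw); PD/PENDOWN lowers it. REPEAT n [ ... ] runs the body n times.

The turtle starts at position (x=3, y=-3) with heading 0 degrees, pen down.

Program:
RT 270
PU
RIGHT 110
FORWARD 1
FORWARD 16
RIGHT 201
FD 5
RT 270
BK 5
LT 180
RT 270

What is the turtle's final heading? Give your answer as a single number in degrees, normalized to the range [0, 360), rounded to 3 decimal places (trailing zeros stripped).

Executing turtle program step by step:
Start: pos=(3,-3), heading=0, pen down
RT 270: heading 0 -> 90
PU: pen up
RT 110: heading 90 -> 340
FD 1: (3,-3) -> (3.94,-3.342) [heading=340, move]
FD 16: (3.94,-3.342) -> (18.975,-8.814) [heading=340, move]
RT 201: heading 340 -> 139
FD 5: (18.975,-8.814) -> (15.201,-5.534) [heading=139, move]
RT 270: heading 139 -> 229
BK 5: (15.201,-5.534) -> (18.482,-1.76) [heading=229, move]
LT 180: heading 229 -> 49
RT 270: heading 49 -> 139
Final: pos=(18.482,-1.76), heading=139, 0 segment(s) drawn

Answer: 139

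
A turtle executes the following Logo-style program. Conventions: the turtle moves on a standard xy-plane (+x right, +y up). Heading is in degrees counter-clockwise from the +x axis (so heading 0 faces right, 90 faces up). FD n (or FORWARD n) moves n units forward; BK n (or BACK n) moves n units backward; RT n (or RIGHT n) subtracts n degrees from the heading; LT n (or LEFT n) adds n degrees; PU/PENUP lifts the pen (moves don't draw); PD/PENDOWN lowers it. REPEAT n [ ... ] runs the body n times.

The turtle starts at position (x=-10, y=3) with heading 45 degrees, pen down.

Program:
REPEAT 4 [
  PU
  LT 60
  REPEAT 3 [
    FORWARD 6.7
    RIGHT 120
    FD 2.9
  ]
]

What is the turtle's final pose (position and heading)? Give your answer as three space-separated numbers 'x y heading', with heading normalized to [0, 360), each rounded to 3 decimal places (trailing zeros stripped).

Executing turtle program step by step:
Start: pos=(-10,3), heading=45, pen down
REPEAT 4 [
  -- iteration 1/4 --
  PU: pen up
  LT 60: heading 45 -> 105
  REPEAT 3 [
    -- iteration 1/3 --
    FD 6.7: (-10,3) -> (-11.734,9.472) [heading=105, move]
    RT 120: heading 105 -> 345
    FD 2.9: (-11.734,9.472) -> (-8.933,8.721) [heading=345, move]
    -- iteration 2/3 --
    FD 6.7: (-8.933,8.721) -> (-2.461,6.987) [heading=345, move]
    RT 120: heading 345 -> 225
    FD 2.9: (-2.461,6.987) -> (-4.512,4.936) [heading=225, move]
    -- iteration 3/3 --
    FD 6.7: (-4.512,4.936) -> (-9.249,0.199) [heading=225, move]
    RT 120: heading 225 -> 105
    FD 2.9: (-9.249,0.199) -> (-10,3) [heading=105, move]
  ]
  -- iteration 2/4 --
  PU: pen up
  LT 60: heading 105 -> 165
  REPEAT 3 [
    -- iteration 1/3 --
    FD 6.7: (-10,3) -> (-16.472,4.734) [heading=165, move]
    RT 120: heading 165 -> 45
    FD 2.9: (-16.472,4.734) -> (-14.421,6.785) [heading=45, move]
    -- iteration 2/3 --
    FD 6.7: (-14.421,6.785) -> (-9.683,11.522) [heading=45, move]
    RT 120: heading 45 -> 285
    FD 2.9: (-9.683,11.522) -> (-8.933,8.721) [heading=285, move]
    -- iteration 3/3 --
    FD 6.7: (-8.933,8.721) -> (-7.199,2.249) [heading=285, move]
    RT 120: heading 285 -> 165
    FD 2.9: (-7.199,2.249) -> (-10,3) [heading=165, move]
  ]
  -- iteration 3/4 --
  PU: pen up
  LT 60: heading 165 -> 225
  REPEAT 3 [
    -- iteration 1/3 --
    FD 6.7: (-10,3) -> (-14.738,-1.738) [heading=225, move]
    RT 120: heading 225 -> 105
    FD 2.9: (-14.738,-1.738) -> (-15.488,1.064) [heading=105, move]
    -- iteration 2/3 --
    FD 6.7: (-15.488,1.064) -> (-17.222,7.535) [heading=105, move]
    RT 120: heading 105 -> 345
    FD 2.9: (-17.222,7.535) -> (-14.421,6.785) [heading=345, move]
    -- iteration 3/3 --
    FD 6.7: (-14.421,6.785) -> (-7.949,5.051) [heading=345, move]
    RT 120: heading 345 -> 225
    FD 2.9: (-7.949,5.051) -> (-10,3) [heading=225, move]
  ]
  -- iteration 4/4 --
  PU: pen up
  LT 60: heading 225 -> 285
  REPEAT 3 [
    -- iteration 1/3 --
    FD 6.7: (-10,3) -> (-8.266,-3.472) [heading=285, move]
    RT 120: heading 285 -> 165
    FD 2.9: (-8.266,-3.472) -> (-11.067,-2.721) [heading=165, move]
    -- iteration 2/3 --
    FD 6.7: (-11.067,-2.721) -> (-17.539,-0.987) [heading=165, move]
    RT 120: heading 165 -> 45
    FD 2.9: (-17.539,-0.987) -> (-15.488,1.064) [heading=45, move]
    -- iteration 3/3 --
    FD 6.7: (-15.488,1.064) -> (-10.751,5.801) [heading=45, move]
    RT 120: heading 45 -> 285
    FD 2.9: (-10.751,5.801) -> (-10,3) [heading=285, move]
  ]
]
Final: pos=(-10,3), heading=285, 0 segment(s) drawn

Answer: -10 3 285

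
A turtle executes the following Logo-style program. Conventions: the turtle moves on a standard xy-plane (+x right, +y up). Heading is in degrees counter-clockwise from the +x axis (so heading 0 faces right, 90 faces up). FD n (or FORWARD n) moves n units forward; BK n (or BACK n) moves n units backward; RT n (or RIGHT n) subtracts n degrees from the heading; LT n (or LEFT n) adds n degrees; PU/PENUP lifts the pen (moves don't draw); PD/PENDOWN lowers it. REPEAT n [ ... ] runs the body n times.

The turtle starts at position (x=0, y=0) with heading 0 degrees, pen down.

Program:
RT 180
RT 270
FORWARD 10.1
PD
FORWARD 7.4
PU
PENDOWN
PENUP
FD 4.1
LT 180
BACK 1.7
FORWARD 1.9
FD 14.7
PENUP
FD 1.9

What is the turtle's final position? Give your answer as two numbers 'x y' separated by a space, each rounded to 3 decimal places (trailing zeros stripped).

Answer: 0 -4.8

Derivation:
Executing turtle program step by step:
Start: pos=(0,0), heading=0, pen down
RT 180: heading 0 -> 180
RT 270: heading 180 -> 270
FD 10.1: (0,0) -> (0,-10.1) [heading=270, draw]
PD: pen down
FD 7.4: (0,-10.1) -> (0,-17.5) [heading=270, draw]
PU: pen up
PD: pen down
PU: pen up
FD 4.1: (0,-17.5) -> (0,-21.6) [heading=270, move]
LT 180: heading 270 -> 90
BK 1.7: (0,-21.6) -> (0,-23.3) [heading=90, move]
FD 1.9: (0,-23.3) -> (0,-21.4) [heading=90, move]
FD 14.7: (0,-21.4) -> (0,-6.7) [heading=90, move]
PU: pen up
FD 1.9: (0,-6.7) -> (0,-4.8) [heading=90, move]
Final: pos=(0,-4.8), heading=90, 2 segment(s) drawn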